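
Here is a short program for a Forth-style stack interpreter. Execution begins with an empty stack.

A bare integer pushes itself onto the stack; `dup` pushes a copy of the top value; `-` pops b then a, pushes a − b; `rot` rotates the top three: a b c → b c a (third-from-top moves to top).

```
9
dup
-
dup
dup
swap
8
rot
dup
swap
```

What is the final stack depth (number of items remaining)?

5

9    : [9]
dup  : [9, 9]
-    : [0]
dup  : [0, 0]
dup  : [0, 0, 0]
swap : [0, 0, 0]
8    : [0, 0, 0, 8]
rot  : [0, 0, 8, 0]
dup  : [0, 0, 8, 0, 0]
swap : [0, 0, 8, 0, 0]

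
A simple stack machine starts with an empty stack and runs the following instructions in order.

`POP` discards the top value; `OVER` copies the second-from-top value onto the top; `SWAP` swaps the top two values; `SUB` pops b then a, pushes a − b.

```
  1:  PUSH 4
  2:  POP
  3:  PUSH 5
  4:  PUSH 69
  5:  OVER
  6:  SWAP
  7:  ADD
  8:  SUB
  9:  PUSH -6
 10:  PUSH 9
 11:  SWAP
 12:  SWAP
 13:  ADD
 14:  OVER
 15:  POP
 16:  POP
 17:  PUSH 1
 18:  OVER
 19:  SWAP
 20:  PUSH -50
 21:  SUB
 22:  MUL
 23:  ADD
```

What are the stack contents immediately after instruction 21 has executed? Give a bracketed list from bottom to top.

[-69, -69, 51]

PUSH 4   -> 4
POP      -> (empty)
PUSH 5   -> 5
PUSH 69  -> 5 69
OVER     -> 5 69 5
SWAP     -> 5 5 69
ADD      -> 5 74
SUB      -> -69
PUSH -6  -> -69 -6
PUSH 9   -> -69 -6 9
SWAP     -> -69 9 -6
SWAP     -> -69 -6 9
ADD      -> -69 3
OVER     -> -69 3 -69
POP      -> -69 3
POP      -> -69
PUSH 1   -> -69 1
OVER     -> -69 1 -69
SWAP     -> -69 -69 1
PUSH -50 -> -69 -69 1 -50
SUB      -> -69 -69 51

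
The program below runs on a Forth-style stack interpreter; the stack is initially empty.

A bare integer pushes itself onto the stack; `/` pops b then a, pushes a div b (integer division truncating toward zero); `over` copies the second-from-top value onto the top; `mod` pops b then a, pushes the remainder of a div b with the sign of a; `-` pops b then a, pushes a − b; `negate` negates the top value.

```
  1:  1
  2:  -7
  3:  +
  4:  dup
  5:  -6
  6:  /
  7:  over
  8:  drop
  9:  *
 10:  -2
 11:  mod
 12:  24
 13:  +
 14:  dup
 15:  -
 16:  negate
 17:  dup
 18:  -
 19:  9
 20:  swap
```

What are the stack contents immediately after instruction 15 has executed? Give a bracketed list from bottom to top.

1    -> [1]
-7   -> [1, -7]
+    -> [-6]
dup  -> [-6, -6]
-6   -> [-6, -6, -6]
/    -> [-6, 1]
over -> [-6, 1, -6]
drop -> [-6, 1]
*    -> [-6]
-2   -> [-6, -2]
mod  -> [0]
24   -> [0, 24]
+    -> [24]
dup  -> [24, 24]
-    -> [0]

[0]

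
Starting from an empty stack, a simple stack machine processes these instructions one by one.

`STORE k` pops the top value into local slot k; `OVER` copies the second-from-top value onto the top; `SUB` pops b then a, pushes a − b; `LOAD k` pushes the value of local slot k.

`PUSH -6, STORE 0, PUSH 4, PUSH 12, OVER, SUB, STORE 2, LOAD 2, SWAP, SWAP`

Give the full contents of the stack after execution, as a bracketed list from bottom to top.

PUSH -6 → [-6]
STORE 0 → []
PUSH 4  → [4]
PUSH 12 → [4, 12]
OVER    → [4, 12, 4]
SUB     → [4, 8]
STORE 2 → [4]
LOAD 2  → [4, 8]
SWAP    → [8, 4]
SWAP    → [4, 8]

[4, 8]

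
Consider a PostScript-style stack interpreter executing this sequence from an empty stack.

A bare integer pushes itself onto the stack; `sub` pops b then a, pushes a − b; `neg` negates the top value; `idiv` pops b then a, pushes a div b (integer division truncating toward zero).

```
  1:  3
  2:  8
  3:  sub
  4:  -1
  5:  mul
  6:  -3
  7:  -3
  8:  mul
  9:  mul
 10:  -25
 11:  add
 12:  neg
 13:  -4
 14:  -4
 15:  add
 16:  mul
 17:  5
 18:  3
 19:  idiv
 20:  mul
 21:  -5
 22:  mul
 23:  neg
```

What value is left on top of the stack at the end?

3    -> 3
8    -> 3 8
sub  -> -5
-1   -> -5 -1
mul  -> 5
-3   -> 5 -3
-3   -> 5 -3 -3
mul  -> 5 9
mul  -> 45
-25  -> 45 -25
add  -> 20
neg  -> -20
-4   -> -20 -4
-4   -> -20 -4 -4
add  -> -20 -8
mul  -> 160
5    -> 160 5
3    -> 160 5 3
idiv -> 160 1
mul  -> 160
-5   -> 160 -5
mul  -> -800
neg  -> 800

800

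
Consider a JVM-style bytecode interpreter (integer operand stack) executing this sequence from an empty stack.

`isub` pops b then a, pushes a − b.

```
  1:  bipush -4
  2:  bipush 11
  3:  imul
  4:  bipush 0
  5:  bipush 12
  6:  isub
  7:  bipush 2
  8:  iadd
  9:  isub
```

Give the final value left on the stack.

-34

bipush -4 : -4
bipush 11 : -4 11
imul      : -44
bipush 0  : -44 0
bipush 12 : -44 0 12
isub      : -44 -12
bipush 2  : -44 -12 2
iadd      : -44 -10
isub      : -34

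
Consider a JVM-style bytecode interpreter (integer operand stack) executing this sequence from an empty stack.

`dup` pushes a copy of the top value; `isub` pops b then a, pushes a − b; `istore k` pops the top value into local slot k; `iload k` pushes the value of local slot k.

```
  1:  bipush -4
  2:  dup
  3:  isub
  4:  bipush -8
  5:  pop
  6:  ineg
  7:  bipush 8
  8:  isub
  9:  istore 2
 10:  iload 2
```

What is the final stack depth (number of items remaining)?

1

bipush -4 -> [-4]
dup       -> [-4, -4]
isub      -> [0]
bipush -8 -> [0, -8]
pop       -> [0]
ineg      -> [0]
bipush 8  -> [0, 8]
isub      -> [-8]
istore 2  -> []
iload 2   -> [-8]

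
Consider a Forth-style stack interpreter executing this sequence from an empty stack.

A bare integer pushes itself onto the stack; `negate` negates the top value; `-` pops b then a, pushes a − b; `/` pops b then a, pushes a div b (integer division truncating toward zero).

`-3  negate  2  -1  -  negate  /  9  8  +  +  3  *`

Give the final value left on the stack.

-3     → -3
negate → 3
2      → 3 2
-1     → 3 2 -1
-      → 3 3
negate → 3 -3
/      → -1
9      → -1 9
8      → -1 9 8
+      → -1 17
+      → 16
3      → 16 3
*      → 48

48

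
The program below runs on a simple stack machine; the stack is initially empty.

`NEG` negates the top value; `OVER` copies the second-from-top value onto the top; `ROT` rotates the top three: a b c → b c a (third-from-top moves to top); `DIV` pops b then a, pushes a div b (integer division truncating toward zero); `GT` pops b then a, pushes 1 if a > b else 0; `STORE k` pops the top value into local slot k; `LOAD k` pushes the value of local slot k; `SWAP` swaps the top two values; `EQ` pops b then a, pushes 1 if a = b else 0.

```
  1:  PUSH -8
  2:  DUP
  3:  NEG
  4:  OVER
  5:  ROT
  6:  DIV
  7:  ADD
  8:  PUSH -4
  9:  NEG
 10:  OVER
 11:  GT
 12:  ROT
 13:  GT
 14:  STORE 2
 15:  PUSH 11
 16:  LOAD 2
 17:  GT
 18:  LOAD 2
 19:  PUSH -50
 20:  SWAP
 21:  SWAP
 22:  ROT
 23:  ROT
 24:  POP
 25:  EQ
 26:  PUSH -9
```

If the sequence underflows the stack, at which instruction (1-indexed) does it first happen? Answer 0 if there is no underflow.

12

PUSH -8 → -8
DUP     → -8 -8
NEG     → -8 8
OVER    → -8 8 -8
ROT     → 8 -8 -8
DIV     → 8 1
ADD     → 9
PUSH -4 → 9 -4
NEG     → 9 4
OVER    → 9 4 9
GT      → 9 0
ROT  — needs 3 operands, stack has 2 → underflow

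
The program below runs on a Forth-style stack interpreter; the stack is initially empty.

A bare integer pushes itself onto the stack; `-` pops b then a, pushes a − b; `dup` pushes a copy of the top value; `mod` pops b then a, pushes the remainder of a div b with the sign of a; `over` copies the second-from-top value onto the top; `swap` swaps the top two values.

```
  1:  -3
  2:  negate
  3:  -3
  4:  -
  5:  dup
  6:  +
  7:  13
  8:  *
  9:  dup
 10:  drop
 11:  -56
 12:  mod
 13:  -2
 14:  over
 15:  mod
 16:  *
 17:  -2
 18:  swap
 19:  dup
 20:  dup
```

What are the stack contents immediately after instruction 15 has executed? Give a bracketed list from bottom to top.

[44, -2]

-3     : -3
negate : 3
-3     : 3 -3
-      : 6
dup    : 6 6
+      : 12
13     : 12 13
*      : 156
dup    : 156 156
drop   : 156
-56    : 156 -56
mod    : 44
-2     : 44 -2
over   : 44 -2 44
mod    : 44 -2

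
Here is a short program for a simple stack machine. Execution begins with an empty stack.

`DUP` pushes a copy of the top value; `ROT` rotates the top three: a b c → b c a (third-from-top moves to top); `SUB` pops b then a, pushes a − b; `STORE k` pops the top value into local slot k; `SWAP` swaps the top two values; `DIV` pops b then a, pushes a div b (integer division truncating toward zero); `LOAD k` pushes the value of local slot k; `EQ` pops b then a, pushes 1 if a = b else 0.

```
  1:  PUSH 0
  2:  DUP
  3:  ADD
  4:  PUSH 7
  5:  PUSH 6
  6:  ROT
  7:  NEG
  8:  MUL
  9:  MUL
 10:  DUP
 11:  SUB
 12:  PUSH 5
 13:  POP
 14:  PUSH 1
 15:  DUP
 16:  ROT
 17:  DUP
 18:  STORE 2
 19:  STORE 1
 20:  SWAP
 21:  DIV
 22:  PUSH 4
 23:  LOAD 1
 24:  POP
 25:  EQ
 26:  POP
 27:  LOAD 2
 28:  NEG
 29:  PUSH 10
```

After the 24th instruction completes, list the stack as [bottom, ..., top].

PUSH 0   0
DUP      0 0
ADD      0
PUSH 7   0 7
PUSH 6   0 7 6
ROT      7 6 0
NEG      7 6 0
MUL      7 0
MUL      0
DUP      0 0
SUB      0
PUSH 5   0 5
POP      0
PUSH 1   0 1
DUP      0 1 1
ROT      1 1 0
DUP      1 1 0 0
STORE 2  1 1 0
STORE 1  1 1
SWAP     1 1
DIV      1
PUSH 4   1 4
LOAD 1   1 4 0
POP      1 4

[1, 4]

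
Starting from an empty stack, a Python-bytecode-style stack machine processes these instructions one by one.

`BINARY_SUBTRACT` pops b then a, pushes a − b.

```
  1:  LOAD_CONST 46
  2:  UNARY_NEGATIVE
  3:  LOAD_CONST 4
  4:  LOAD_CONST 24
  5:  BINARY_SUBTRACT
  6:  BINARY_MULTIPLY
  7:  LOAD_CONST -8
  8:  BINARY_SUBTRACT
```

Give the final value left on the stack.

LOAD_CONST 46   : [46]
UNARY_NEGATIVE  : [-46]
LOAD_CONST 4    : [-46, 4]
LOAD_CONST 24   : [-46, 4, 24]
BINARY_SUBTRACT : [-46, -20]
BINARY_MULTIPLY : [920]
LOAD_CONST -8   : [920, -8]
BINARY_SUBTRACT : [928]

928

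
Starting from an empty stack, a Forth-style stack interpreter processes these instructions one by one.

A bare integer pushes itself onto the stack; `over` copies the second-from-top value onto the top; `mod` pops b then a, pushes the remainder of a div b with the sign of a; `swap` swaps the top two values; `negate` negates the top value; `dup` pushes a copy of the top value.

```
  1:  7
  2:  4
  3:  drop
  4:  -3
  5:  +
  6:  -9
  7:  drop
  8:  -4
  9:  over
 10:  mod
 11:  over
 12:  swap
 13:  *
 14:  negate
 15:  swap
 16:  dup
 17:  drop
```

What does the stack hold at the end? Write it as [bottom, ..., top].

7      -> 7
4      -> 7 4
drop   -> 7
-3     -> 7 -3
+      -> 4
-9     -> 4 -9
drop   -> 4
-4     -> 4 -4
over   -> 4 -4 4
mod    -> 4 0
over   -> 4 0 4
swap   -> 4 4 0
*      -> 4 0
negate -> 4 0
swap   -> 0 4
dup    -> 0 4 4
drop   -> 0 4

[0, 4]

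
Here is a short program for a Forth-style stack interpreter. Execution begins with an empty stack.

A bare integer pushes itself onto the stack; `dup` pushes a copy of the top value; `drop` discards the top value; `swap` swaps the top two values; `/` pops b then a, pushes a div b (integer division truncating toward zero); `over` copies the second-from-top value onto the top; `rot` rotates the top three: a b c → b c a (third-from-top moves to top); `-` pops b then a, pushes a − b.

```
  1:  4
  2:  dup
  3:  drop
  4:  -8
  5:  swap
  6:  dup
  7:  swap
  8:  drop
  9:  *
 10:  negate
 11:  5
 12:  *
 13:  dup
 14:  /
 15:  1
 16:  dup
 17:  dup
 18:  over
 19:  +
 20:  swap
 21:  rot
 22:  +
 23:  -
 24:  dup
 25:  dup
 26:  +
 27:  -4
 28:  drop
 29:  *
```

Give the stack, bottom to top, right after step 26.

4      -> [4]
dup    -> [4, 4]
drop   -> [4]
-8     -> [4, -8]
swap   -> [-8, 4]
dup    -> [-8, 4, 4]
swap   -> [-8, 4, 4]
drop   -> [-8, 4]
*      -> [-32]
negate -> [32]
5      -> [32, 5]
*      -> [160]
dup    -> [160, 160]
/      -> [1]
1      -> [1, 1]
dup    -> [1, 1, 1]
dup    -> [1, 1, 1, 1]
over   -> [1, 1, 1, 1, 1]
+      -> [1, 1, 1, 2]
swap   -> [1, 1, 2, 1]
rot    -> [1, 2, 1, 1]
+      -> [1, 2, 2]
-      -> [1, 0]
dup    -> [1, 0, 0]
dup    -> [1, 0, 0, 0]
+      -> [1, 0, 0]

[1, 0, 0]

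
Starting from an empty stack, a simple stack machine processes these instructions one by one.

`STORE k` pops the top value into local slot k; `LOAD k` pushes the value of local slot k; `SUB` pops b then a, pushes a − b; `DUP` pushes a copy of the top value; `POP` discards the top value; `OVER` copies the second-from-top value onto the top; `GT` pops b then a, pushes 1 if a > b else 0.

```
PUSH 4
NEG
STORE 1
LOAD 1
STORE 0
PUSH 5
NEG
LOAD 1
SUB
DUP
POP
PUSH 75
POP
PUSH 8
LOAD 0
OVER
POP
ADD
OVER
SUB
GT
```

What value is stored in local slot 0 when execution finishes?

-4

PUSH 4  -> 4
NEG     -> -4
STORE 1 -> (empty)
LOAD 1  -> -4
STORE 0 -> (empty)
PUSH 5  -> 5
NEG     -> -5
LOAD 1  -> -5 -4
SUB     -> -1
DUP     -> -1 -1
POP     -> -1
PUSH 75 -> -1 75
POP     -> -1
PUSH 8  -> -1 8
LOAD 0  -> -1 8 -4
OVER    -> -1 8 -4 8
POP     -> -1 8 -4
ADD     -> -1 4
OVER    -> -1 4 -1
SUB     -> -1 5
GT      -> 0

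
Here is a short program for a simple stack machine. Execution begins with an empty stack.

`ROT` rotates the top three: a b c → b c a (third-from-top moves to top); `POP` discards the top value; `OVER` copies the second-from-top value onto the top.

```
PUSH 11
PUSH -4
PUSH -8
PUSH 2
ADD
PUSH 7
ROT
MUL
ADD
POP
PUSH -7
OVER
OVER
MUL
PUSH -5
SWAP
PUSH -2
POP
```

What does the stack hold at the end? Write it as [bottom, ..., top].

[11, -7, -5, -77]

PUSH 11 -> [11]
PUSH -4 -> [11, -4]
PUSH -8 -> [11, -4, -8]
PUSH 2  -> [11, -4, -8, 2]
ADD     -> [11, -4, -6]
PUSH 7  -> [11, -4, -6, 7]
ROT     -> [11, -6, 7, -4]
MUL     -> [11, -6, -28]
ADD     -> [11, -34]
POP     -> [11]
PUSH -7 -> [11, -7]
OVER    -> [11, -7, 11]
OVER    -> [11, -7, 11, -7]
MUL     -> [11, -7, -77]
PUSH -5 -> [11, -7, -77, -5]
SWAP    -> [11, -7, -5, -77]
PUSH -2 -> [11, -7, -5, -77, -2]
POP     -> [11, -7, -5, -77]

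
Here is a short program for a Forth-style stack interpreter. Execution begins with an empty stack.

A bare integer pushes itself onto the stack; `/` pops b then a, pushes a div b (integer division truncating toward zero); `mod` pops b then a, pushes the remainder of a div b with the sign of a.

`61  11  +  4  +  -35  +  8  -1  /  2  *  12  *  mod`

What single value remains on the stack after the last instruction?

41

61  → 61
11  → 61 11
+   → 72
4   → 72 4
+   → 76
-35 → 76 -35
+   → 41
8   → 41 8
-1  → 41 8 -1
/   → 41 -8
2   → 41 -8 2
*   → 41 -16
12  → 41 -16 12
*   → 41 -192
mod → 41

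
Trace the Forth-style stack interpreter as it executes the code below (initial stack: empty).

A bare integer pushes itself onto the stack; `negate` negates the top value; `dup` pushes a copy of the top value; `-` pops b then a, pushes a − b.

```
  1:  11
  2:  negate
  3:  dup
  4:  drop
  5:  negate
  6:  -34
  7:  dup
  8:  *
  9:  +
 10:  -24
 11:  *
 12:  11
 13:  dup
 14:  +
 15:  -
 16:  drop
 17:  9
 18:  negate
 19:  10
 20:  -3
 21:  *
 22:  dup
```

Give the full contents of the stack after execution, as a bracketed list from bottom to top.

11     : [11]
negate : [-11]
dup    : [-11, -11]
drop   : [-11]
negate : [11]
-34    : [11, -34]
dup    : [11, -34, -34]
*      : [11, 1156]
+      : [1167]
-24    : [1167, -24]
*      : [-28008]
11     : [-28008, 11]
dup    : [-28008, 11, 11]
+      : [-28008, 22]
-      : [-28030]
drop   : []
9      : [9]
negate : [-9]
10     : [-9, 10]
-3     : [-9, 10, -3]
*      : [-9, -30]
dup    : [-9, -30, -30]

[-9, -30, -30]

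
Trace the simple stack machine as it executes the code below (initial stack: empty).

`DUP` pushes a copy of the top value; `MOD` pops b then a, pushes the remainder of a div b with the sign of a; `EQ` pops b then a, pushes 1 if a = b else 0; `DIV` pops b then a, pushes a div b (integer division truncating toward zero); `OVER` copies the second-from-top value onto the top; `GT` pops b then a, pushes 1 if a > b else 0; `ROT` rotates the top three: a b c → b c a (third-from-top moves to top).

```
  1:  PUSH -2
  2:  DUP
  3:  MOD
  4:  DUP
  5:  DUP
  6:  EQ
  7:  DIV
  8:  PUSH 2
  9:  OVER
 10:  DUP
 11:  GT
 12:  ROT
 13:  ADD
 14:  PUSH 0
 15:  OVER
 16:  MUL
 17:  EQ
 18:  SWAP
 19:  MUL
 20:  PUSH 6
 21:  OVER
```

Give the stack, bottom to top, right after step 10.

[0, 2, 0, 0]

PUSH -2 : -2
DUP     : -2 -2
MOD     : 0
DUP     : 0 0
DUP     : 0 0 0
EQ      : 0 1
DIV     : 0
PUSH 2  : 0 2
OVER    : 0 2 0
DUP     : 0 2 0 0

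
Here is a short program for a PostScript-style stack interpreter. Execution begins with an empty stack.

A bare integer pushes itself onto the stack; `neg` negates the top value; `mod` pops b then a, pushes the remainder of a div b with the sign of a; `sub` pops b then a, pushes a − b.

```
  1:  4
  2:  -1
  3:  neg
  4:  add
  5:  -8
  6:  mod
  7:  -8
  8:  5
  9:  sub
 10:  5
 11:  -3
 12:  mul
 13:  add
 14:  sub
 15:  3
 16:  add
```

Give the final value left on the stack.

36

4   : [4]
-1  : [4, -1]
neg : [4, 1]
add : [5]
-8  : [5, -8]
mod : [5]
-8  : [5, -8]
5   : [5, -8, 5]
sub : [5, -13]
5   : [5, -13, 5]
-3  : [5, -13, 5, -3]
mul : [5, -13, -15]
add : [5, -28]
sub : [33]
3   : [33, 3]
add : [36]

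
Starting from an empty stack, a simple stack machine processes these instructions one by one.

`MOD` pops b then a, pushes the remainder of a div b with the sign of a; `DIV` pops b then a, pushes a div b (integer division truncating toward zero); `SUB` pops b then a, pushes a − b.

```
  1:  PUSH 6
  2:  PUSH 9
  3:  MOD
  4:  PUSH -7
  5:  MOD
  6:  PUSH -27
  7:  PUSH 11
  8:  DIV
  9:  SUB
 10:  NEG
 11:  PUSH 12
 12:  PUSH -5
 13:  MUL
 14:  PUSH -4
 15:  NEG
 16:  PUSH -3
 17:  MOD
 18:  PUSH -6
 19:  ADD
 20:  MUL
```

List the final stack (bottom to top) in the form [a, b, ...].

[-8, 300]

PUSH 6   -> 6
PUSH 9   -> 6 9
MOD      -> 6
PUSH -7  -> 6 -7
MOD      -> 6
PUSH -27 -> 6 -27
PUSH 11  -> 6 -27 11
DIV      -> 6 -2
SUB      -> 8
NEG      -> -8
PUSH 12  -> -8 12
PUSH -5  -> -8 12 -5
MUL      -> -8 -60
PUSH -4  -> -8 -60 -4
NEG      -> -8 -60 4
PUSH -3  -> -8 -60 4 -3
MOD      -> -8 -60 1
PUSH -6  -> -8 -60 1 -6
ADD      -> -8 -60 -5
MUL      -> -8 300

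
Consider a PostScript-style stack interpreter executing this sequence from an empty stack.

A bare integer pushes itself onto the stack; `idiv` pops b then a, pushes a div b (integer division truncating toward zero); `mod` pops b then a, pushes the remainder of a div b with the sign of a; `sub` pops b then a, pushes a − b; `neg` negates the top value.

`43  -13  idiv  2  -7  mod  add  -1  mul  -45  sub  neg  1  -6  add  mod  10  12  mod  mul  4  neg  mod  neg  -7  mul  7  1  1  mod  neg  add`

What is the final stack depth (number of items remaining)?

43   : [43]
-13  : [43, -13]
idiv : [-3]
2    : [-3, 2]
-7   : [-3, 2, -7]
mod  : [-3, 2]
add  : [-1]
-1   : [-1, -1]
mul  : [1]
-45  : [1, -45]
sub  : [46]
neg  : [-46]
1    : [-46, 1]
-6   : [-46, 1, -6]
add  : [-46, -5]
mod  : [-1]
10   : [-1, 10]
12   : [-1, 10, 12]
mod  : [-1, 10]
mul  : [-10]
4    : [-10, 4]
neg  : [-10, -4]
mod  : [-2]
neg  : [2]
-7   : [2, -7]
mul  : [-14]
7    : [-14, 7]
1    : [-14, 7, 1]
1    : [-14, 7, 1, 1]
mod  : [-14, 7, 0]
neg  : [-14, 7, 0]
add  : [-14, 7]

2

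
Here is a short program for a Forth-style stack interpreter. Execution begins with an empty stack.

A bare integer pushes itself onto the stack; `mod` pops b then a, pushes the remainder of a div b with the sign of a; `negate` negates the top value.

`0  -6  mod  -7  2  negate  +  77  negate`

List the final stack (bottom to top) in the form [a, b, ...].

[0, -9, -77]

0      : 0
-6     : 0 -6
mod    : 0
-7     : 0 -7
2      : 0 -7 2
negate : 0 -7 -2
+      : 0 -9
77     : 0 -9 77
negate : 0 -9 -77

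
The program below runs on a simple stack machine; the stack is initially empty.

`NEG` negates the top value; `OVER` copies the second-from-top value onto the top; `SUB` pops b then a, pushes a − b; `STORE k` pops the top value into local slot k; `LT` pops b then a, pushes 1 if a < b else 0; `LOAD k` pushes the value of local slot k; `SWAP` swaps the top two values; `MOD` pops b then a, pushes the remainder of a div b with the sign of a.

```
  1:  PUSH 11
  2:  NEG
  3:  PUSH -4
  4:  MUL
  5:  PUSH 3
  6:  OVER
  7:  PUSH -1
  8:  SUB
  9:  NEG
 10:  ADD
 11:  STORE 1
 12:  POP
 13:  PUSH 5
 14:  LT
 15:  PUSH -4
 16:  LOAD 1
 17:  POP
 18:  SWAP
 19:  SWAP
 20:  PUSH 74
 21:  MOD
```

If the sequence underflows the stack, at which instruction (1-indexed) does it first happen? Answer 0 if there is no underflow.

PUSH 11 : 11
NEG     : -11
PUSH -4 : -11 -4
MUL     : 44
PUSH 3  : 44 3
OVER    : 44 3 44
PUSH -1 : 44 3 44 -1
SUB     : 44 3 45
NEG     : 44 3 -45
ADD     : 44 -42
STORE 1 : 44
POP     : (empty)
PUSH 5  : 5
LT  — needs 2 operands, stack has 1 → underflow

14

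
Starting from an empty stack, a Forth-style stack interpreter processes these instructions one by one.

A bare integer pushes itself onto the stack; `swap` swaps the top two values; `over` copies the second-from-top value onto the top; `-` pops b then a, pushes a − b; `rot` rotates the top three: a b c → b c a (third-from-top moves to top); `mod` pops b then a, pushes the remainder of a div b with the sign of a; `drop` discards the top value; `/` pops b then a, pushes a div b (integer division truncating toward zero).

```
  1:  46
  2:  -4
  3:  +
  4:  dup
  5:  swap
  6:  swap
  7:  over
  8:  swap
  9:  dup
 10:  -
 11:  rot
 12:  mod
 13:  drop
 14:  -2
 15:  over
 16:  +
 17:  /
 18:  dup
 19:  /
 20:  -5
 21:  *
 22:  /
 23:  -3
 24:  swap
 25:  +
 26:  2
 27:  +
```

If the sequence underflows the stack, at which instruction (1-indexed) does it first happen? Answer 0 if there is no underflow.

22

46    [46]
-4    [46, -4]
+     [42]
dup   [42, 42]
swap  [42, 42]
swap  [42, 42]
over  [42, 42, 42]
swap  [42, 42, 42]
dup   [42, 42, 42, 42]
-     [42, 42, 0]
rot   [42, 0, 42]
mod   [42, 0]
drop  [42]
-2    [42, -2]
over  [42, -2, 42]
+     [42, 40]
/     [1]
dup   [1, 1]
/     [1]
-5    [1, -5]
*     [-5]
/  — needs 2 operands, stack has 1 → underflow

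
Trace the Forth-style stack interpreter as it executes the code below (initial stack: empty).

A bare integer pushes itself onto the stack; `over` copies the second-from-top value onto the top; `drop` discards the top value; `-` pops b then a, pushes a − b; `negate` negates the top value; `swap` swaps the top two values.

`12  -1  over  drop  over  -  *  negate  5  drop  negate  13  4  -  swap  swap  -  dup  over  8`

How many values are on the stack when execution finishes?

12     -> 12
-1     -> 12 -1
over   -> 12 -1 12
drop   -> 12 -1
over   -> 12 -1 12
-      -> 12 -13
*      -> -156
negate -> 156
5      -> 156 5
drop   -> 156
negate -> -156
13     -> -156 13
4      -> -156 13 4
-      -> -156 9
swap   -> 9 -156
swap   -> -156 9
-      -> -165
dup    -> -165 -165
over   -> -165 -165 -165
8      -> -165 -165 -165 8

4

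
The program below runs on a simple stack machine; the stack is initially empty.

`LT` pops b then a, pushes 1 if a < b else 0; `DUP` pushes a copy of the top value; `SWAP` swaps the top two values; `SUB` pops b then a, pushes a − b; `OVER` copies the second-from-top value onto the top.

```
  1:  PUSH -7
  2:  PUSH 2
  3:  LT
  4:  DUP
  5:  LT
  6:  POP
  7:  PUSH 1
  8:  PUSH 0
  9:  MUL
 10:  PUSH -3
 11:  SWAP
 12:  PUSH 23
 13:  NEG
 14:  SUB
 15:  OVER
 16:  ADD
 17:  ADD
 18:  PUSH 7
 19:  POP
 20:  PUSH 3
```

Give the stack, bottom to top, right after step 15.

[-3, 23, -3]

PUSH -7 : [-7]
PUSH 2  : [-7, 2]
LT      : [1]
DUP     : [1, 1]
LT      : [0]
POP     : []
PUSH 1  : [1]
PUSH 0  : [1, 0]
MUL     : [0]
PUSH -3 : [0, -3]
SWAP    : [-3, 0]
PUSH 23 : [-3, 0, 23]
NEG     : [-3, 0, -23]
SUB     : [-3, 23]
OVER    : [-3, 23, -3]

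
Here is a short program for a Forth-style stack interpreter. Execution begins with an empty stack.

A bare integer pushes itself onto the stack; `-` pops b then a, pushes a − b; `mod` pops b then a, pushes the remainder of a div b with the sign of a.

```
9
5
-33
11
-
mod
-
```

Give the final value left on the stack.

9   -> [9]
5   -> [9, 5]
-33 -> [9, 5, -33]
11  -> [9, 5, -33, 11]
-   -> [9, 5, -44]
mod -> [9, 5]
-   -> [4]

4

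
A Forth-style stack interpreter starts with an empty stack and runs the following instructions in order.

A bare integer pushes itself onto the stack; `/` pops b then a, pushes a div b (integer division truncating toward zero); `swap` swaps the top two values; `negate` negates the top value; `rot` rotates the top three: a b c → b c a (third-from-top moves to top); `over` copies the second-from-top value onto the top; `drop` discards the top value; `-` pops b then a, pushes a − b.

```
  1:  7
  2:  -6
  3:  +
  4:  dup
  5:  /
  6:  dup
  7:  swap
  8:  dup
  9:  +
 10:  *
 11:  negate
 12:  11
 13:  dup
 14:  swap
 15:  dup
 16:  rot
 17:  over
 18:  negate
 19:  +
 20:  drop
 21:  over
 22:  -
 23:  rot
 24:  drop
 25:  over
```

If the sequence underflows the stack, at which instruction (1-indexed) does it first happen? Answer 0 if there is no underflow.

0

7       7
-6      7 -6
+       1
dup     1 1
/       1
dup     1 1
swap    1 1
dup     1 1 1
+       1 2
*       2
negate  -2
11      -2 11
dup     -2 11 11
swap    -2 11 11
dup     -2 11 11 11
rot     -2 11 11 11
over    -2 11 11 11 11
negate  -2 11 11 11 -11
+       -2 11 11 0
drop    -2 11 11
over    -2 11 11 11
-       -2 11 0
rot     11 0 -2
drop    11 0
over    11 0 11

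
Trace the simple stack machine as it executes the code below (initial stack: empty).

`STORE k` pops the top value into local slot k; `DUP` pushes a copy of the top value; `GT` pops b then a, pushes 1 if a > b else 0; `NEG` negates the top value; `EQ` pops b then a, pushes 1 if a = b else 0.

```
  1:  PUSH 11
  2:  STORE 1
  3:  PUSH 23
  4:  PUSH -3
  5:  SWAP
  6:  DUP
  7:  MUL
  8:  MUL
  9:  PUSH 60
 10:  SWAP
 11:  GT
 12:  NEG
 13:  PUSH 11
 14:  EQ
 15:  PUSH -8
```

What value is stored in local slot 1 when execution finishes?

11

PUSH 11 → 11
STORE 1 → (empty)
PUSH 23 → 23
PUSH -3 → 23 -3
SWAP    → -3 23
DUP     → -3 23 23
MUL     → -3 529
MUL     → -1587
PUSH 60 → -1587 60
SWAP    → 60 -1587
GT      → 1
NEG     → -1
PUSH 11 → -1 11
EQ      → 0
PUSH -8 → 0 -8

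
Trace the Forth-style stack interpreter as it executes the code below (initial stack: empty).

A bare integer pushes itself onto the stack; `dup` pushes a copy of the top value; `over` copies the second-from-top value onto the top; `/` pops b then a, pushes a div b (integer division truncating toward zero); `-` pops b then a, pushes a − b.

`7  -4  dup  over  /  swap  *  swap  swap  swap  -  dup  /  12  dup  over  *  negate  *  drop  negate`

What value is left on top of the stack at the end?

-1

7       [7]
-4      [7, -4]
dup     [7, -4, -4]
over    [7, -4, -4, -4]
/       [7, -4, 1]
swap    [7, 1, -4]
*       [7, -4]
swap    [-4, 7]
swap    [7, -4]
swap    [-4, 7]
-       [-11]
dup     [-11, -11]
/       [1]
12      [1, 12]
dup     [1, 12, 12]
over    [1, 12, 12, 12]
*       [1, 12, 144]
negate  [1, 12, -144]
*       [1, -1728]
drop    [1]
negate  [-1]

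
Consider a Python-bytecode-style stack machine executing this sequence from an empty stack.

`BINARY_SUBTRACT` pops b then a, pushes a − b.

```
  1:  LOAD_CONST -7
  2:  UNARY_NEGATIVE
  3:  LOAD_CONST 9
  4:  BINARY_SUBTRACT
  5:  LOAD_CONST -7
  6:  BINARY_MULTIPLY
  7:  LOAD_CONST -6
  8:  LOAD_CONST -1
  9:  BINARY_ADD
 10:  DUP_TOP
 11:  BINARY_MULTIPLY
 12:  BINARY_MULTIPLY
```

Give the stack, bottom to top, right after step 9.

[14, -7]

LOAD_CONST -7   : [-7]
UNARY_NEGATIVE  : [7]
LOAD_CONST 9    : [7, 9]
BINARY_SUBTRACT : [-2]
LOAD_CONST -7   : [-2, -7]
BINARY_MULTIPLY : [14]
LOAD_CONST -6   : [14, -6]
LOAD_CONST -1   : [14, -6, -1]
BINARY_ADD      : [14, -7]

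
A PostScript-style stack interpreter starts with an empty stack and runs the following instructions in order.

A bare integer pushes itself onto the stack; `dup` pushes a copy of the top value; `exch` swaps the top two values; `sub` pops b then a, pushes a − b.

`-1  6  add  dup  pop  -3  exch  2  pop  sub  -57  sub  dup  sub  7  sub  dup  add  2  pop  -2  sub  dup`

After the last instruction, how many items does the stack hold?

-1   -> -1
6    -> -1 6
add  -> 5
dup  -> 5 5
pop  -> 5
-3   -> 5 -3
exch -> -3 5
2    -> -3 5 2
pop  -> -3 5
sub  -> -8
-57  -> -8 -57
sub  -> 49
dup  -> 49 49
sub  -> 0
7    -> 0 7
sub  -> -7
dup  -> -7 -7
add  -> -14
2    -> -14 2
pop  -> -14
-2   -> -14 -2
sub  -> -12
dup  -> -12 -12

2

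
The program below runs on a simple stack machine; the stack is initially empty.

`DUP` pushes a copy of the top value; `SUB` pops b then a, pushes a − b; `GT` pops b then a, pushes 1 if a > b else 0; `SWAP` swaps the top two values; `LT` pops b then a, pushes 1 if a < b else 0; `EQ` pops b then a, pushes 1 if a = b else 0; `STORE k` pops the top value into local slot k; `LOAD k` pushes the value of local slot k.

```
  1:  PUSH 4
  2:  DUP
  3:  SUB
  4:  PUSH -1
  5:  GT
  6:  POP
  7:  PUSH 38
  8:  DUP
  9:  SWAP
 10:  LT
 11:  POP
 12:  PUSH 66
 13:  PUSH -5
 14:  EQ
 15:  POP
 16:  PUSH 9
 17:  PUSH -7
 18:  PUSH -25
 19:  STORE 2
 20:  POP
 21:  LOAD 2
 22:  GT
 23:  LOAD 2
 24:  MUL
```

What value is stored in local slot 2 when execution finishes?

PUSH 4   -> [4]
DUP      -> [4, 4]
SUB      -> [0]
PUSH -1  -> [0, -1]
GT       -> [1]
POP      -> []
PUSH 38  -> [38]
DUP      -> [38, 38]
SWAP     -> [38, 38]
LT       -> [0]
POP      -> []
PUSH 66  -> [66]
PUSH -5  -> [66, -5]
EQ       -> [0]
POP      -> []
PUSH 9   -> [9]
PUSH -7  -> [9, -7]
PUSH -25 -> [9, -7, -25]
STORE 2  -> [9, -7]
POP      -> [9]
LOAD 2   -> [9, -25]
GT       -> [1]
LOAD 2   -> [1, -25]
MUL      -> [-25]

-25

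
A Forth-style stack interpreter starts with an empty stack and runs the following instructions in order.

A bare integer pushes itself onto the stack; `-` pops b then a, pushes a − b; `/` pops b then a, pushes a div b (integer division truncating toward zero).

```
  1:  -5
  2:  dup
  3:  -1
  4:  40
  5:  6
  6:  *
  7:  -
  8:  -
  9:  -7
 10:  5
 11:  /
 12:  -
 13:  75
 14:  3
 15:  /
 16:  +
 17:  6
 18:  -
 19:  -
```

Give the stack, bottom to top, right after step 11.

[-5, 236, -1]

-5  → -5
dup → -5 -5
-1  → -5 -5 -1
40  → -5 -5 -1 40
6   → -5 -5 -1 40 6
*   → -5 -5 -1 240
-   → -5 -5 -241
-   → -5 236
-7  → -5 236 -7
5   → -5 236 -7 5
/   → -5 236 -1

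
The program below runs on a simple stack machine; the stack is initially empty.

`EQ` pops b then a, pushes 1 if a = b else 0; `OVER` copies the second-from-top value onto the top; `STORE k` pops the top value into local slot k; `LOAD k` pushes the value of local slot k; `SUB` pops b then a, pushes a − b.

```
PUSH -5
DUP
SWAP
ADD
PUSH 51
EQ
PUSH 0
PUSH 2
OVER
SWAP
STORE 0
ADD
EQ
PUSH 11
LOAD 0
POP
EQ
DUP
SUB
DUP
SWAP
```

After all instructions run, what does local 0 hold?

PUSH -5 -> -5
DUP     -> -5 -5
SWAP    -> -5 -5
ADD     -> -10
PUSH 51 -> -10 51
EQ      -> 0
PUSH 0  -> 0 0
PUSH 2  -> 0 0 2
OVER    -> 0 0 2 0
SWAP    -> 0 0 0 2
STORE 0 -> 0 0 0
ADD     -> 0 0
EQ      -> 1
PUSH 11 -> 1 11
LOAD 0  -> 1 11 2
POP     -> 1 11
EQ      -> 0
DUP     -> 0 0
SUB     -> 0
DUP     -> 0 0
SWAP    -> 0 0

2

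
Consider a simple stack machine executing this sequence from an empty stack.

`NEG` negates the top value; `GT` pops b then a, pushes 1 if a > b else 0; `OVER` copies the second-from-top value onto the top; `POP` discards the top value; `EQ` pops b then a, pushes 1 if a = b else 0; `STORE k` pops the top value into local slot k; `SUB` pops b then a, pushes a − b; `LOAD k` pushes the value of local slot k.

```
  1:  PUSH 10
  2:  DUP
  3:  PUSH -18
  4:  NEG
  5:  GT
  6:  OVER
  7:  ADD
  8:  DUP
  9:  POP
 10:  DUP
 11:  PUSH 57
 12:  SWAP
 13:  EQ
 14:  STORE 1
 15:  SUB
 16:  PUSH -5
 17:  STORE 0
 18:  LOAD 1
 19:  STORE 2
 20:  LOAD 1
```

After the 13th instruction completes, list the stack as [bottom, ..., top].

PUSH 10   10
DUP       10 10
PUSH -18  10 10 -18
NEG       10 10 18
GT        10 0
OVER      10 0 10
ADD       10 10
DUP       10 10 10
POP       10 10
DUP       10 10 10
PUSH 57   10 10 10 57
SWAP      10 10 57 10
EQ        10 10 0

[10, 10, 0]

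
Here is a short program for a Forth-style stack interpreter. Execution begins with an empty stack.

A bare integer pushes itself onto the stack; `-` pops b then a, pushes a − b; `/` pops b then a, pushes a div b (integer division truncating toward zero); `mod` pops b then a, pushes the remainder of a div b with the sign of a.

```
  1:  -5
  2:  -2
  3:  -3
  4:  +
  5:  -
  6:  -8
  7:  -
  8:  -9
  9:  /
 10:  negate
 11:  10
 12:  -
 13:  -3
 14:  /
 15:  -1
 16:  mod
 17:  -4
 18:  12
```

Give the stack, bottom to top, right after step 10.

[0]

-5     → [-5]
-2     → [-5, -2]
-3     → [-5, -2, -3]
+      → [-5, -5]
-      → [0]
-8     → [0, -8]
-      → [8]
-9     → [8, -9]
/      → [0]
negate → [0]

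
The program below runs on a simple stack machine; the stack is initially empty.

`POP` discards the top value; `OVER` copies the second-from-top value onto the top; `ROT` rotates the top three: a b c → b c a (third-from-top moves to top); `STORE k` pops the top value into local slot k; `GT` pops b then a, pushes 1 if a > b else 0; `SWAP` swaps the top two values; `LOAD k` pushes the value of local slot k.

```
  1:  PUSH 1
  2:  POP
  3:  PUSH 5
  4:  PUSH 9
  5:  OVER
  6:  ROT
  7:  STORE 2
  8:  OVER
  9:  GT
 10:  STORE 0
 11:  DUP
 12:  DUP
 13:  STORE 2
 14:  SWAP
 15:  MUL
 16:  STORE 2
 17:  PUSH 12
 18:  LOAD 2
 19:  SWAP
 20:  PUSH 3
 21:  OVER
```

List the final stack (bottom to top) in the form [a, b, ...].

[81, 12, 3, 12]

PUSH 1  → [1]
POP     → []
PUSH 5  → [5]
PUSH 9  → [5, 9]
OVER    → [5, 9, 5]
ROT     → [9, 5, 5]
STORE 2 → [9, 5]
OVER    → [9, 5, 9]
GT      → [9, 0]
STORE 0 → [9]
DUP     → [9, 9]
DUP     → [9, 9, 9]
STORE 2 → [9, 9]
SWAP    → [9, 9]
MUL     → [81]
STORE 2 → []
PUSH 12 → [12]
LOAD 2  → [12, 81]
SWAP    → [81, 12]
PUSH 3  → [81, 12, 3]
OVER    → [81, 12, 3, 12]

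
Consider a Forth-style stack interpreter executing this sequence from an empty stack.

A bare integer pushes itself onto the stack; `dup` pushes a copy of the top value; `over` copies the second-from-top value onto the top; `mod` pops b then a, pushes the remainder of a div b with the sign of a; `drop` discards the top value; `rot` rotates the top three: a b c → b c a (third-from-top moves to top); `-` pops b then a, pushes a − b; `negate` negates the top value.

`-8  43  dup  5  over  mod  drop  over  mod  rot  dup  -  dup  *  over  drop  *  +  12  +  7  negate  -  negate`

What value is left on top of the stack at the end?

-8     → [-8]
43     → [-8, 43]
dup    → [-8, 43, 43]
5      → [-8, 43, 43, 5]
over   → [-8, 43, 43, 5, 43]
mod    → [-8, 43, 43, 5]
drop   → [-8, 43, 43]
over   → [-8, 43, 43, 43]
mod    → [-8, 43, 0]
rot    → [43, 0, -8]
dup    → [43, 0, -8, -8]
-      → [43, 0, 0]
dup    → [43, 0, 0, 0]
*      → [43, 0, 0]
over   → [43, 0, 0, 0]
drop   → [43, 0, 0]
*      → [43, 0]
+      → [43]
12     → [43, 12]
+      → [55]
7      → [55, 7]
negate → [55, -7]
-      → [62]
negate → [-62]

-62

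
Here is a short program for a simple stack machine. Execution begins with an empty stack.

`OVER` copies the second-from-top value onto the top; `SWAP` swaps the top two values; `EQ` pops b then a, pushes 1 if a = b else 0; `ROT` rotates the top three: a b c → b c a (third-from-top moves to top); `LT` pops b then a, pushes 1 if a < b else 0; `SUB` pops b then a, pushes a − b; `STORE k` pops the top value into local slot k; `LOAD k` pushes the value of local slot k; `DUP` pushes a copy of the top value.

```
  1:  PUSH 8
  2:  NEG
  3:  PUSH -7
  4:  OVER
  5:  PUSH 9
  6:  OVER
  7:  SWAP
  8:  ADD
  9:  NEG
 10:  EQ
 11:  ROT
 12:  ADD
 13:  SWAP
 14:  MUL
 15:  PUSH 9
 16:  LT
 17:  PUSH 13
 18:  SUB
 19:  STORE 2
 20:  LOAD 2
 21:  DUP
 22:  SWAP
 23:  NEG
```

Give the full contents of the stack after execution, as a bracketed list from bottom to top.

[-13, 13]

PUSH 8  : [8]
NEG     : [-8]
PUSH -7 : [-8, -7]
OVER    : [-8, -7, -8]
PUSH 9  : [-8, -7, -8, 9]
OVER    : [-8, -7, -8, 9, -8]
SWAP    : [-8, -7, -8, -8, 9]
ADD     : [-8, -7, -8, 1]
NEG     : [-8, -7, -8, -1]
EQ      : [-8, -7, 0]
ROT     : [-7, 0, -8]
ADD     : [-7, -8]
SWAP    : [-8, -7]
MUL     : [56]
PUSH 9  : [56, 9]
LT      : [0]
PUSH 13 : [0, 13]
SUB     : [-13]
STORE 2 : []
LOAD 2  : [-13]
DUP     : [-13, -13]
SWAP    : [-13, -13]
NEG     : [-13, 13]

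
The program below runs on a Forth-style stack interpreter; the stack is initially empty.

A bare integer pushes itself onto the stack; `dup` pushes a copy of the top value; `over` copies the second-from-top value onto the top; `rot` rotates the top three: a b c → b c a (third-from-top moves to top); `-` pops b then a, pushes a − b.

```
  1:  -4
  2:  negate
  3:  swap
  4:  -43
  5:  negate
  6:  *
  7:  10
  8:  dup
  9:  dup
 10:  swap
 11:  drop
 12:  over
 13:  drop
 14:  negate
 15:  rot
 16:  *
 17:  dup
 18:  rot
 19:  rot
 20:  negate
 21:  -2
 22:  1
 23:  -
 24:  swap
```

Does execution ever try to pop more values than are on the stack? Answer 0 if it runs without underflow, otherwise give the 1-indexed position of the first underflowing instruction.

-4      [-4]
negate  [4]
swap  — needs 2 operands, stack has 1 → underflow

3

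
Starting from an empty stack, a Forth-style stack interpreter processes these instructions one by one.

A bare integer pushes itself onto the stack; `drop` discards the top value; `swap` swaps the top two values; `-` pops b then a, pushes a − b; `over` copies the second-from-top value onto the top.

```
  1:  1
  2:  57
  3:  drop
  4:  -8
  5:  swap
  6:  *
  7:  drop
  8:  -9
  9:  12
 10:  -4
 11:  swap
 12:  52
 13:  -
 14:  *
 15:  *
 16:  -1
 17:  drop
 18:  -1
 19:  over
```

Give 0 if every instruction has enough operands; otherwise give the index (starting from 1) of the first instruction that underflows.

0

1    -> [1]
57   -> [1, 57]
drop -> [1]
-8   -> [1, -8]
swap -> [-8, 1]
*    -> [-8]
drop -> []
-9   -> [-9]
12   -> [-9, 12]
-4   -> [-9, 12, -4]
swap -> [-9, -4, 12]
52   -> [-9, -4, 12, 52]
-    -> [-9, -4, -40]
*    -> [-9, 160]
*    -> [-1440]
-1   -> [-1440, -1]
drop -> [-1440]
-1   -> [-1440, -1]
over -> [-1440, -1, -1440]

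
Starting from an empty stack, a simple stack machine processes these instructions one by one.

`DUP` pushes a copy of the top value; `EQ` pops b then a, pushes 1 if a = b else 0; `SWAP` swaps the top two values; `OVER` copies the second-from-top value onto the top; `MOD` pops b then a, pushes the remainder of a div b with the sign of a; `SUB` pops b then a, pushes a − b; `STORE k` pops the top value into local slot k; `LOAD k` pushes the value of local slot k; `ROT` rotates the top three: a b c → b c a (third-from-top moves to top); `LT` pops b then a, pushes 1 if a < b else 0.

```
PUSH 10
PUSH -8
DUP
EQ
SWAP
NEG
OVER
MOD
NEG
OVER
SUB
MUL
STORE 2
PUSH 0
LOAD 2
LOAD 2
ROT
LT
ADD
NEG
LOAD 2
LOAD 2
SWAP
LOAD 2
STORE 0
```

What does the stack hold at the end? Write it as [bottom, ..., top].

[0, -1, -1]

PUSH 10 → 10
PUSH -8 → 10 -8
DUP     → 10 -8 -8
EQ      → 10 1
SWAP    → 1 10
NEG     → 1 -10
OVER    → 1 -10 1
MOD     → 1 0
NEG     → 1 0
OVER    → 1 0 1
SUB     → 1 -1
MUL     → -1
STORE 2 → (empty)
PUSH 0  → 0
LOAD 2  → 0 -1
LOAD 2  → 0 -1 -1
ROT     → -1 -1 0
LT      → -1 1
ADD     → 0
NEG     → 0
LOAD 2  → 0 -1
LOAD 2  → 0 -1 -1
SWAP    → 0 -1 -1
LOAD 2  → 0 -1 -1 -1
STORE 0 → 0 -1 -1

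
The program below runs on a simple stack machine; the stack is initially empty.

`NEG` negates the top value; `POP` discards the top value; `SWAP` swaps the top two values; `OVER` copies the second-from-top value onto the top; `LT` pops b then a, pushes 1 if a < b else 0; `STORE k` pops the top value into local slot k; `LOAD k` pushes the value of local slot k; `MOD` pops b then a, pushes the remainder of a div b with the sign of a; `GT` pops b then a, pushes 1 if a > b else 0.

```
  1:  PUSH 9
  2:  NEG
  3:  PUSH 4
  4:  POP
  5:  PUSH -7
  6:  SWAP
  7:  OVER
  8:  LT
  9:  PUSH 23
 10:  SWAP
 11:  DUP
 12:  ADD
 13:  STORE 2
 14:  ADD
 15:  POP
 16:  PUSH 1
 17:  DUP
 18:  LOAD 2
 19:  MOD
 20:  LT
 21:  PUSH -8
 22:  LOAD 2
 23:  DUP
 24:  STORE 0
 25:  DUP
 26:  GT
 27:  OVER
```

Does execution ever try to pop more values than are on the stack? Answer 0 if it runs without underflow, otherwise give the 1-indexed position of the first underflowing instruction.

PUSH 9  -> 9
NEG     -> -9
PUSH 4  -> -9 4
POP     -> -9
PUSH -7 -> -9 -7
SWAP    -> -7 -9
OVER    -> -7 -9 -7
LT      -> -7 1
PUSH 23 -> -7 1 23
SWAP    -> -7 23 1
DUP     -> -7 23 1 1
ADD     -> -7 23 2
STORE 2 -> -7 23
ADD     -> 16
POP     -> (empty)
PUSH 1  -> 1
DUP     -> 1 1
LOAD 2  -> 1 1 2
MOD     -> 1 1
LT      -> 0
PUSH -8 -> 0 -8
LOAD 2  -> 0 -8 2
DUP     -> 0 -8 2 2
STORE 0 -> 0 -8 2
DUP     -> 0 -8 2 2
GT      -> 0 -8 0
OVER    -> 0 -8 0 -8

0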